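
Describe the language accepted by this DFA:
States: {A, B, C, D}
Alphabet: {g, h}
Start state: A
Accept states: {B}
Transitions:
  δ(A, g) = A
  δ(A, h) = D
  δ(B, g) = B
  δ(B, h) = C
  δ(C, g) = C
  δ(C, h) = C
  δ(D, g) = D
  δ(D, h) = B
Testing a few strings:
  'ghh' → accept
  'hg' → reject
  'g' → reject
  'gh' → reject
State roles: A=zero h's; B=two h's; C=≥ three h's (dead); D=one h
All strings over {g,h} containing exactly two h's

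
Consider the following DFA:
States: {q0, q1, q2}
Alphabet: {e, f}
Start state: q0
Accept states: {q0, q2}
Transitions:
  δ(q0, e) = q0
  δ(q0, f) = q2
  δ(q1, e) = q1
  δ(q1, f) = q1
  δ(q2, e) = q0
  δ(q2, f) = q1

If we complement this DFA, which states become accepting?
Complement accept states = All states \ Original accept states
= {q0, q1, q2} \ {q0, q2}
{q1}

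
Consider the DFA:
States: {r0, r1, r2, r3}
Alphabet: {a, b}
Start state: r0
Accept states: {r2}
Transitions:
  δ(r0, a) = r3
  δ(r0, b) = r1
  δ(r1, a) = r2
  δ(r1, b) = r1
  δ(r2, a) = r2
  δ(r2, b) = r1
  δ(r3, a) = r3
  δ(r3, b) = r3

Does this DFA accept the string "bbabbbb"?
Processing string "bbabbbb":
  r0 --b--> r1
  r1 --b--> r1
  r1 --a--> r2
  r2 --b--> r1
  r1 --b--> r1
  r1 --b--> r1
  r1 --b--> r1
Final state: r1
Accept states: {r2}
No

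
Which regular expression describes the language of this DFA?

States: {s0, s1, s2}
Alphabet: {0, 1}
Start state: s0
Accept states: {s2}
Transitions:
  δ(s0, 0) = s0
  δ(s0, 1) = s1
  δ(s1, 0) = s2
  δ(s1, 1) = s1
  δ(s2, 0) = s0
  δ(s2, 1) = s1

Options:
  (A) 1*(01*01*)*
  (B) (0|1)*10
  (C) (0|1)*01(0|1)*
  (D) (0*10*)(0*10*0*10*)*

Check each option against the DFA on short strings; one disagreement eliminates an option:
  (A) 1*(01*01*)*: on ε the DFA stays in s0 and rejects (s0 ∉ Accept), but the regex matches it → eliminate
  (B) (0|1)*10: agrees with the DFA on every string of length ≤ 6
  (C) (0|1)*01(0|1)*: on '01' the DFA goes s0 → s0 → s1 and rejects (s1 ∉ Accept), but the regex matches it → eliminate
  (D) (0*10*)(0*10*0*10*)*: on '1' the DFA goes s0 → s1 and rejects (s1 ∉ Accept), but the regex matches it → eliminate
Only (B) is consistent with the DFA.
(B) (0|1)*10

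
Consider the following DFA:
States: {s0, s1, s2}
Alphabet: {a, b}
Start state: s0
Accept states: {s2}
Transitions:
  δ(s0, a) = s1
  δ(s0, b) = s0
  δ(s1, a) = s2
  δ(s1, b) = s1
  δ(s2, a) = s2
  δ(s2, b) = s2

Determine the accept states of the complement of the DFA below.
Complement accept states = All states \ Original accept states
= {s0, s1, s2} \ {s2}
{s0, s1}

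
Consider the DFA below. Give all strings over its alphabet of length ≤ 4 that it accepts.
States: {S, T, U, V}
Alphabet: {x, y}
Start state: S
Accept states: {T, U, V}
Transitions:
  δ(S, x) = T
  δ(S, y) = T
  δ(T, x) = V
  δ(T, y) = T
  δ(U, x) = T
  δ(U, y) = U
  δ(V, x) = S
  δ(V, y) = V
x, y, xx, xy, yx, yy, xxy, xyx, xyy, yxy, yyx, yyy, xxxx, xxxy, xxyy, xyxy, xyyx, xyyy, yxxx, yxxy, yxyy, yyxy, yyyx, yyyy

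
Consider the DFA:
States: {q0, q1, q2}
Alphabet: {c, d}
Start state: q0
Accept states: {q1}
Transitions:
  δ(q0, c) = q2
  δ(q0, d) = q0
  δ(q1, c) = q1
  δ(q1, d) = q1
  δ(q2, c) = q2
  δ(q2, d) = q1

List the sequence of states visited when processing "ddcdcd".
read 'd': q0 → q0
  read 'd': q0 → q0
  read 'c': q0 → q2
  read 'd': q2 → q1
  read 'c': q1 → q1
  read 'd': q1 → q1
q0 -> q0 -> q0 -> q2 -> q1 -> q1 -> q1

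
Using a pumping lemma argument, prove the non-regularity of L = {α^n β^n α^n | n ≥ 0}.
Assume L is regular with pumping length p. Idea: pumping the first α-block unbalances it against the other two.
Choose s = α^p β^p α^p ∈ L (|s| = 3p ≥ p). By the pumping lemma, s = xyz with |xy| ≤ p, |y| > 0, so y = α^k with k ≥ 1, inside the first α-block. Then xy²z = α^(p+k) β^p α^p. The first block has length p+k ≠ p, so the three block lengths are no longer equal and xy²z ∉ L.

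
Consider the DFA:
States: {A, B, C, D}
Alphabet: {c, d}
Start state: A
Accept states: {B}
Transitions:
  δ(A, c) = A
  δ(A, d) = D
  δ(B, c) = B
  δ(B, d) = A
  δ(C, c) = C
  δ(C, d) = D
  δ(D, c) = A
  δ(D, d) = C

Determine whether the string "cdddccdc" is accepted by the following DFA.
Processing string "cdddccdc":
  A --c--> A
  A --d--> D
  D --d--> C
  C --d--> D
  D --c--> A
  A --c--> A
  A --d--> D
  D --c--> A
Final state: A
Accept states: {B}
No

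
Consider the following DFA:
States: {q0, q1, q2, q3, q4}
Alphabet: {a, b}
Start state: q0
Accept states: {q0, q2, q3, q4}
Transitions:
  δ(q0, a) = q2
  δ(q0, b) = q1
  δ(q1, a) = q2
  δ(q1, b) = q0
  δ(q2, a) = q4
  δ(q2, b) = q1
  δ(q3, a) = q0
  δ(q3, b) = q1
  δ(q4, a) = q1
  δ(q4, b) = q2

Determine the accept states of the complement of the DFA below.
Complement accept states = All states \ Original accept states
= {q0, q1, q2, q3, q4} \ {q0, q2, q3, q4}
{q1}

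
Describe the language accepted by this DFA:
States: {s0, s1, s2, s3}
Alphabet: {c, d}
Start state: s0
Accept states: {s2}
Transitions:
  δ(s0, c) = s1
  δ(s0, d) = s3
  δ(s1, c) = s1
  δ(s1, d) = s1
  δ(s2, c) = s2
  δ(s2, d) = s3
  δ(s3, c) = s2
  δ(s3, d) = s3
Testing a few strings:
  'dddd' → reject
  'd' → reject
  'cc' → reject
  'ddc' → accept
State roles: s0=no input read; s1=started with c (dead); s2=started with d, last symbol c; s3=started with d, last symbol d
All strings over {c,d} that start with d and end with c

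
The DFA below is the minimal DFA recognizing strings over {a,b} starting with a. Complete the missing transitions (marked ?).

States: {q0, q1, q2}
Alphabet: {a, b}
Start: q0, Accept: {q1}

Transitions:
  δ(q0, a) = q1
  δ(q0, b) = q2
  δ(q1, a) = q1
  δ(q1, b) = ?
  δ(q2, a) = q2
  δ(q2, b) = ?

From the language and accept set, identify what each state tracks — q0: no input read; q1: started with a; q2: started with b (dead).
Each missing δ(q, a) is the state matching the new tracked value after reading a.
δ(q1, b) = q1; δ(q2, b) = q2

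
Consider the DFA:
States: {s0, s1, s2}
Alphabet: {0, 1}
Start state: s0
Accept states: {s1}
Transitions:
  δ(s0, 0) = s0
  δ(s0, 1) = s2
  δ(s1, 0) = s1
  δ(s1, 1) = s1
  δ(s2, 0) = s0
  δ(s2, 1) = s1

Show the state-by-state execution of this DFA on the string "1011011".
read '1': s0 → s2
  read '0': s2 → s0
  read '1': s0 → s2
  read '1': s2 → s1
  read '0': s1 → s1
  read '1': s1 → s1
  read '1': s1 → s1
s0 -> s2 -> s0 -> s2 -> s1 -> s1 -> s1 -> s1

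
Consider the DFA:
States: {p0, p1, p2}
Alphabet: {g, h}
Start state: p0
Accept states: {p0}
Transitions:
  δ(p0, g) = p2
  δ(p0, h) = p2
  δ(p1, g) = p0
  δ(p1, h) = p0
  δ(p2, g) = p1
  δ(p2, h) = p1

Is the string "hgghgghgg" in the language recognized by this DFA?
Processing string "hgghgghgg":
  p0 --h--> p2
  p2 --g--> p1
  p1 --g--> p0
  p0 --h--> p2
  p2 --g--> p1
  p1 --g--> p0
  p0 --h--> p2
  p2 --g--> p1
  p1 --g--> p0
Final state: p0
Accept states: {p0}
Yes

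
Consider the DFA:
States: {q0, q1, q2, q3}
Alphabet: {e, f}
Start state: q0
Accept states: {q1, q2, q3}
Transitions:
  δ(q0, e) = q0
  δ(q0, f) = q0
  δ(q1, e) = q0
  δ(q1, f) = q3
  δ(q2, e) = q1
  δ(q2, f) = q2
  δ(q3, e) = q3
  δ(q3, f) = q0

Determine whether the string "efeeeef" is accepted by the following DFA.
Processing string "efeeeef":
  q0 --e--> q0
  q0 --f--> q0
  q0 --e--> q0
  q0 --e--> q0
  q0 --e--> q0
  q0 --e--> q0
  q0 --f--> q0
Final state: q0
Accept states: {q1, q2, q3}
No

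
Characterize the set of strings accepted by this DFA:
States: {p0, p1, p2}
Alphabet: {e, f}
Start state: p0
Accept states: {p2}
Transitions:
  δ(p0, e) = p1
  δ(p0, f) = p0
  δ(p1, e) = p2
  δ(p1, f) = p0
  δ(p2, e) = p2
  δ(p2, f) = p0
Testing a few strings:
  'f' → reject
  'ff' → reject
  'fff' → reject
  'ffe' → reject
State roles: p0=last symbol not e; p1=one trailing e; p2=two trailing e's
All strings over {e,f} ending with ee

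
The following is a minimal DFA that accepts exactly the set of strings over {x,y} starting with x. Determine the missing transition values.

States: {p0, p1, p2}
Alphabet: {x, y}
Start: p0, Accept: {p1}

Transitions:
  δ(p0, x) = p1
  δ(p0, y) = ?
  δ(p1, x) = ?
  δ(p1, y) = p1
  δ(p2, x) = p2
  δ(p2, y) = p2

From the language and accept set, identify what each state tracks — p0: no input read; p1: started with x; p2: started with y (dead).
Each missing δ(q, a) is the state matching the new tracked value after reading a.
δ(p0, y) = p2; δ(p1, x) = p1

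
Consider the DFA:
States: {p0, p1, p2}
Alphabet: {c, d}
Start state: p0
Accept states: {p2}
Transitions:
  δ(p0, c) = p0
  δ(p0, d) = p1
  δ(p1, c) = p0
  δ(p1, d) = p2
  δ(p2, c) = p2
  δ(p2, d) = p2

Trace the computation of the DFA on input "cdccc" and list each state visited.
read 'c': p0 → p0
  read 'd': p0 → p1
  read 'c': p1 → p0
  read 'c': p0 → p0
  read 'c': p0 → p0
p0 -> p0 -> p1 -> p0 -> p0 -> p0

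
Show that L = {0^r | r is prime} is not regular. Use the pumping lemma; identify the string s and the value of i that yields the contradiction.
Assume L is regular with pumping length p. Idea: pumping by a suitable count produces a composite length.
Let q be a prime with q ≥ p and choose s = 0^q ∈ L. By the pumping lemma, s = xyz with |xy| ≤ p, |y| = k ≥ 1. Take i = q+1: |xy^(q+1)z| = q + q·k = q(1+k). Since q ≥ 2 and 1+k ≥ 2, q(1+k) is composite, so xy^(q+1)z ∉ L.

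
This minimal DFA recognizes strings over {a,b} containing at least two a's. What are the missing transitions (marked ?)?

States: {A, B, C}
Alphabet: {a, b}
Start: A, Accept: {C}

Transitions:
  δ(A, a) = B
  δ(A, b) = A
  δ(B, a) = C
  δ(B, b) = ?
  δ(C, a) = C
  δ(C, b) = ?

From the language and accept set, identify what each state tracks — A: zero a's seen; B: one a seen; C: ≥ two a's seen.
Each missing δ(q, a) is the state matching the new tracked value after reading a.
δ(B, b) = B; δ(C, b) = C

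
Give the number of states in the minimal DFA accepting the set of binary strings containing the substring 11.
By Myhill–Nerode, count the distinguishable equivalence classes: 3 classes — one per longest suffix of the input that is a prefix of '11' (lengths 0 through 1), plus an absorbing 'already seen 11' class.
3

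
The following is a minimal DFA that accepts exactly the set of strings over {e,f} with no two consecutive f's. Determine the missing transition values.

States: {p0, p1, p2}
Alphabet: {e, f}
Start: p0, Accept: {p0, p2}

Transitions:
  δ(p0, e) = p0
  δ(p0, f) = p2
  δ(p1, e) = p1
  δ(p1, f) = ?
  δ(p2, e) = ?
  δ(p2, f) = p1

From the language and accept set, identify what each state tracks — p0: last symbol not f (ok); p1: saw ff (dead); p2: last symbol f (ok).
Each missing δ(q, a) is the state matching the new tracked value after reading a.
δ(p1, f) = p1; δ(p2, e) = p0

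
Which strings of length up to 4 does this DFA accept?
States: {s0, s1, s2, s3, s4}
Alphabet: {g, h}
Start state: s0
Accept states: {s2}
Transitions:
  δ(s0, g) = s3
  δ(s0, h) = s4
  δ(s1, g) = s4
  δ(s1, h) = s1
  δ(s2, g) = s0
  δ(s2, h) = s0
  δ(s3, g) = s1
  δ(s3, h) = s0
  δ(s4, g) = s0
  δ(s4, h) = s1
None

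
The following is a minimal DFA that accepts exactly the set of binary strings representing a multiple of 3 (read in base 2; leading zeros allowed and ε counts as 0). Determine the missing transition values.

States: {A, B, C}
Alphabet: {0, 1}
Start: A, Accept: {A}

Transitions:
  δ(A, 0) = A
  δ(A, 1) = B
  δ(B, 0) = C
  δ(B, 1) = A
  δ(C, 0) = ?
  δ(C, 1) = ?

From the language and accept set, identify what each state tracks — A: value ≡ 0 (mod 3); B: value ≡ 1 (mod 3); C: value ≡ 2 (mod 3).
Each missing δ(q, a) is the state matching the new tracked value after reading a.
δ(C, 0) = B; δ(C, 1) = C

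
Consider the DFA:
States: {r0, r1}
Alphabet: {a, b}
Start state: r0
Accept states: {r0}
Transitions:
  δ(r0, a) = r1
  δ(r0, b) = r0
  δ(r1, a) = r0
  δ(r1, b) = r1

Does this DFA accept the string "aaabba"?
Processing string "aaabba":
  r0 --a--> r1
  r1 --a--> r0
  r0 --a--> r1
  r1 --b--> r1
  r1 --b--> r1
  r1 --a--> r0
Final state: r0
Accept states: {r0}
Yes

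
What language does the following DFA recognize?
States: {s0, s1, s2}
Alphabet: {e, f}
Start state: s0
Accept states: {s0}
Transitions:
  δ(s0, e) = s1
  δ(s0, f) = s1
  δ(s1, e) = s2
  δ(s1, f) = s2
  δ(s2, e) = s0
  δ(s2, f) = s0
Testing a few strings:
  'efef' → reject
  'fee' → accept
  'fffe' → reject
  'fff' → accept
State roles: s0=length ≡ 0 (mod 3); s1=length ≡ 1 (mod 3); s2=length ≡ 2 (mod 3)
All strings over {e,f} whose length is a multiple of 3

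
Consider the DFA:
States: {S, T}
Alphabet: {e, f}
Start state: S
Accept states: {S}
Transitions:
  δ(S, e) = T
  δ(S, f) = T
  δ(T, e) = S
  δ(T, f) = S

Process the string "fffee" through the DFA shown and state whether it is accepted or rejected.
Processing string "fffee":
  S --f--> T
  T --f--> S
  S --f--> T
  T --e--> S
  S --e--> T
Final state: T
Accept states: {S}
No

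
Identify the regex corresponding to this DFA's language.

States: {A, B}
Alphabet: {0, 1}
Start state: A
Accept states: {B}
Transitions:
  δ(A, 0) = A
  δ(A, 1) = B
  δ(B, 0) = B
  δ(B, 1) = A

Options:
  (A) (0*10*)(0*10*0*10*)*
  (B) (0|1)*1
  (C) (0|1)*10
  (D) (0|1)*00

Check each option against the DFA on short strings; one disagreement eliminates an option:
  (A) (0*10*)(0*10*0*10*)*: agrees with the DFA on every string of length ≤ 6
  (B) (0|1)*1: on '10' the DFA goes A → B → B and accepts (B ∈ Accept), but the regex does not match it → eliminate
  (C) (0|1)*10: on '1' the DFA goes A → B and accepts (B ∈ Accept), but the regex does not match it → eliminate
  (D) (0|1)*00: on '1' the DFA goes A → B and accepts (B ∈ Accept), but the regex does not match it → eliminate
Only (A) is consistent with the DFA.
(A) (0*10*)(0*10*0*10*)*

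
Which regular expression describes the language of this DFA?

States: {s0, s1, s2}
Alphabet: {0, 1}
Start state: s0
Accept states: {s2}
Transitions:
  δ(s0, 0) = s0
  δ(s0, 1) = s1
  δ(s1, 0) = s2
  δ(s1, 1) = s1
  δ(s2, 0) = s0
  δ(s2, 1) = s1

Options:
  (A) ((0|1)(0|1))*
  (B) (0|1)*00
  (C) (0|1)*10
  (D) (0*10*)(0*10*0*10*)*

Check each option against the DFA on short strings; one disagreement eliminates an option:
  (A) ((0|1)(0|1))*: on ε the DFA stays in s0 and rejects (s0 ∉ Accept), but the regex matches it → eliminate
  (B) (0|1)*00: on '00' the DFA goes s0 → s0 → s0 and rejects (s0 ∉ Accept), but the regex matches it → eliminate
  (C) (0|1)*10: agrees with the DFA on every string of length ≤ 6
  (D) (0*10*)(0*10*0*10*)*: on '1' the DFA goes s0 → s1 and rejects (s1 ∉ Accept), but the regex matches it → eliminate
Only (C) is consistent with the DFA.
(C) (0|1)*10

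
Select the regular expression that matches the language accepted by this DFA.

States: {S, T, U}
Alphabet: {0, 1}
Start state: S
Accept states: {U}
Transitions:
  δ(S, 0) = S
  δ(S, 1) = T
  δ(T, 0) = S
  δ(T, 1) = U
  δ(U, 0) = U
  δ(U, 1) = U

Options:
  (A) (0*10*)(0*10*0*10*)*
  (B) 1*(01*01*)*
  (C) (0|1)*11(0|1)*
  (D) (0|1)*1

Check each option against the DFA on short strings; one disagreement eliminates an option:
  (A) (0*10*)(0*10*0*10*)*: on '1' the DFA goes S → T and rejects (T ∉ Accept), but the regex matches it → eliminate
  (B) 1*(01*01*)*: on ε the DFA stays in S and rejects (S ∉ Accept), but the regex matches it → eliminate
  (C) (0|1)*11(0|1)*: agrees with the DFA on every string of length ≤ 6
  (D) (0|1)*1: on '1' the DFA goes S → T and rejects (T ∉ Accept), but the regex matches it → eliminate
Only (C) is consistent with the DFA.
(C) (0|1)*11(0|1)*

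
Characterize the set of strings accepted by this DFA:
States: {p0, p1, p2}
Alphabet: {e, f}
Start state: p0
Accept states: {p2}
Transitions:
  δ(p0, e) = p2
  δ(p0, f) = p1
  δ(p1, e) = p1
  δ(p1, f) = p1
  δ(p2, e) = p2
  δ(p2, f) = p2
Testing a few strings:
  'efe' → accept
  'f' → reject
  'fef' → reject
  'eef' → accept
State roles: p0=no input read; p1=started with f (dead); p2=started with e
All strings over {e,f} starting with e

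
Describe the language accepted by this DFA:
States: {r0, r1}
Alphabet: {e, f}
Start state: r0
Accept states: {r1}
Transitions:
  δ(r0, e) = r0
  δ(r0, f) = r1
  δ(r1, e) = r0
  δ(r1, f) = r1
Testing a few strings:
  'e' → reject
  'fee' → reject
  'eff' → accept
  'efe' → reject
State roles: r0=last symbol not f; r1=last symbol is f
All strings over {e,f} ending with f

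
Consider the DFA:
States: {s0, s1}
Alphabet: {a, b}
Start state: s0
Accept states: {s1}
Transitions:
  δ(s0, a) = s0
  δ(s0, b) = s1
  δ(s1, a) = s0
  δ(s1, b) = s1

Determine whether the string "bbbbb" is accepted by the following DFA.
Processing string "bbbbb":
  s0 --b--> s1
  s1 --b--> s1
  s1 --b--> s1
  s1 --b--> s1
  s1 --b--> s1
Final state: s1
Accept states: {s1}
Yes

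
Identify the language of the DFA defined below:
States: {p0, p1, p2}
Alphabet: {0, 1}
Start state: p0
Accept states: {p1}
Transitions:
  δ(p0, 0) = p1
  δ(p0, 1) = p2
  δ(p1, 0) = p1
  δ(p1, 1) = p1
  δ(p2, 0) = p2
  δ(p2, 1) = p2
Testing a few strings:
  '1' → reject
  '0' → accept
  '001' → accept
  '00' → accept
State roles: p0=no input read; p1=started with 0; p2=started with 1 (dead)
All binary strings starting with 0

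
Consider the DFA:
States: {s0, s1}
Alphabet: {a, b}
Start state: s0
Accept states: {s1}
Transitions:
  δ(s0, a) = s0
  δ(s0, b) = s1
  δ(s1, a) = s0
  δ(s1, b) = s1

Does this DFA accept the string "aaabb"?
Processing string "aaabb":
  s0 --a--> s0
  s0 --a--> s0
  s0 --a--> s0
  s0 --b--> s1
  s1 --b--> s1
Final state: s1
Accept states: {s1}
Yes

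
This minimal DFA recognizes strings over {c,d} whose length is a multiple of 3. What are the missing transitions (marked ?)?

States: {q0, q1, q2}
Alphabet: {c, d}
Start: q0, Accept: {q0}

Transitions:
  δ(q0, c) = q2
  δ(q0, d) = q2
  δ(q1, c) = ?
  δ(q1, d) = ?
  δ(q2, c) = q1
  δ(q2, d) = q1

From the language and accept set, identify what each state tracks — q0: length ≡ 0 (mod 3); q1: length ≡ 2 (mod 3); q2: length ≡ 1 (mod 3).
Each missing δ(q, a) is the state matching the new tracked value after reading a.
δ(q1, c) = q0; δ(q1, d) = q0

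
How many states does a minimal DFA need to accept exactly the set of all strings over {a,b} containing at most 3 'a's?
By Myhill–Nerode, count the distinguishable equivalence classes: 5 classes — having seen 0, 1, …, 3, or >3 copies of 'a'; counts 0 through 3 are accepting and >3 is dead.
5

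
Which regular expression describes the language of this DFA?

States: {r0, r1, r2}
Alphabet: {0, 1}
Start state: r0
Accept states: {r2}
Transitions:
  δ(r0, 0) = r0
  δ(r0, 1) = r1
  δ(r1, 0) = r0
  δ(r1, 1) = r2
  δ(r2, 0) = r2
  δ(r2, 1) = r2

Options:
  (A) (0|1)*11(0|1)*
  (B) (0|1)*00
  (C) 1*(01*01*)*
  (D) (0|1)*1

Check each option against the DFA on short strings; one disagreement eliminates an option:
  (A) (0|1)*11(0|1)*: agrees with the DFA on every string of length ≤ 6
  (B) (0|1)*00: on '00' the DFA goes r0 → r0 → r0 and rejects (r0 ∉ Accept), but the regex matches it → eliminate
  (C) 1*(01*01*)*: on ε the DFA stays in r0 and rejects (r0 ∉ Accept), but the regex matches it → eliminate
  (D) (0|1)*1: on '1' the DFA goes r0 → r1 and rejects (r1 ∉ Accept), but the regex matches it → eliminate
Only (A) is consistent with the DFA.
(A) (0|1)*11(0|1)*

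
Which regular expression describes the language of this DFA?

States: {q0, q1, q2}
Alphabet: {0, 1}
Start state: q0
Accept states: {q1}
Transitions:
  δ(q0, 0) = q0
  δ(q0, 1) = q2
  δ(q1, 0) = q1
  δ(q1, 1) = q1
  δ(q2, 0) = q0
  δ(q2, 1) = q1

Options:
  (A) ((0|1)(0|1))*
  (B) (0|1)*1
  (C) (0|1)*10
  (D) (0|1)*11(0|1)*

Check each option against the DFA on short strings; one disagreement eliminates an option:
  (A) ((0|1)(0|1))*: on ε the DFA stays in q0 and rejects (q0 ∉ Accept), but the regex matches it → eliminate
  (B) (0|1)*1: on '1' the DFA goes q0 → q2 and rejects (q2 ∉ Accept), but the regex matches it → eliminate
  (C) (0|1)*10: on '10' the DFA goes q0 → q2 → q0 and rejects (q0 ∉ Accept), but the regex matches it → eliminate
  (D) (0|1)*11(0|1)*: agrees with the DFA on every string of length ≤ 6
Only (D) is consistent with the DFA.
(D) (0|1)*11(0|1)*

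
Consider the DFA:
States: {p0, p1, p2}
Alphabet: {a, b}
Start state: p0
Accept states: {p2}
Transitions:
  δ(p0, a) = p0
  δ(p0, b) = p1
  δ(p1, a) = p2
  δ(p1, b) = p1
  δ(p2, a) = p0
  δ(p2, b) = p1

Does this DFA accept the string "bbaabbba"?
Processing string "bbaabbba":
  p0 --b--> p1
  p1 --b--> p1
  p1 --a--> p2
  p2 --a--> p0
  p0 --b--> p1
  p1 --b--> p1
  p1 --b--> p1
  p1 --a--> p2
Final state: p2
Accept states: {p2}
Yes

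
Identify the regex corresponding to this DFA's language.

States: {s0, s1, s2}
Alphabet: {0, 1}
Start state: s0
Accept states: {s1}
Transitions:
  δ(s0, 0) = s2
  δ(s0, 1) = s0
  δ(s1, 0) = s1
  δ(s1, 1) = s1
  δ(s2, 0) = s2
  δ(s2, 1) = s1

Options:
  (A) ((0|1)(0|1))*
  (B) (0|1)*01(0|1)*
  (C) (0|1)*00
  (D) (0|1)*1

Check each option against the DFA on short strings; one disagreement eliminates an option:
  (A) ((0|1)(0|1))*: on ε the DFA stays in s0 and rejects (s0 ∉ Accept), but the regex matches it → eliminate
  (B) (0|1)*01(0|1)*: agrees with the DFA on every string of length ≤ 6
  (C) (0|1)*00: on '00' the DFA goes s0 → s2 → s2 and rejects (s2 ∉ Accept), but the regex matches it → eliminate
  (D) (0|1)*1: on '1' the DFA goes s0 → s0 and rejects (s0 ∉ Accept), but the regex matches it → eliminate
Only (B) is consistent with the DFA.
(B) (0|1)*01(0|1)*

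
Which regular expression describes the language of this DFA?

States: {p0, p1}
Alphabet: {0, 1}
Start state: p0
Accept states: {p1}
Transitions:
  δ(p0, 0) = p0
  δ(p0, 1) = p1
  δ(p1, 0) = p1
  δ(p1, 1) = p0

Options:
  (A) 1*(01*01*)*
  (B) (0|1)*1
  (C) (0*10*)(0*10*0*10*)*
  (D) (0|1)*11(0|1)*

Check each option against the DFA on short strings; one disagreement eliminates an option:
  (A) 1*(01*01*)*: on ε the DFA stays in p0 and rejects (p0 ∉ Accept), but the regex matches it → eliminate
  (B) (0|1)*1: on '10' the DFA goes p0 → p1 → p1 and accepts (p1 ∈ Accept), but the regex does not match it → eliminate
  (C) (0*10*)(0*10*0*10*)*: agrees with the DFA on every string of length ≤ 6
  (D) (0|1)*11(0|1)*: on '1' the DFA goes p0 → p1 and accepts (p1 ∈ Accept), but the regex does not match it → eliminate
Only (C) is consistent with the DFA.
(C) (0*10*)(0*10*0*10*)*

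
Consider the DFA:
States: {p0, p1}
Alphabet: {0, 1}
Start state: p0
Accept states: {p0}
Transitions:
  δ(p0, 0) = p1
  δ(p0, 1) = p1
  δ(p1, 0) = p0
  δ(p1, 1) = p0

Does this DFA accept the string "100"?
Processing string "100":
  p0 --1--> p1
  p1 --0--> p0
  p0 --0--> p1
Final state: p1
Accept states: {p0}
No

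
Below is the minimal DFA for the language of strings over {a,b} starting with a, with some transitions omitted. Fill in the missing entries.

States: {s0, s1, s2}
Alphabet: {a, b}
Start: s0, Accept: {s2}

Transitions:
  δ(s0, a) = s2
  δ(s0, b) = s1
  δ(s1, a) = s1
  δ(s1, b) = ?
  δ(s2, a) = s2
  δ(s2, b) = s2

From the language and accept set, identify what each state tracks — s0: no input read; s1: started with b (dead); s2: started with a.
Each missing δ(q, a) is the state matching the new tracked value after reading a.
δ(s1, b) = s1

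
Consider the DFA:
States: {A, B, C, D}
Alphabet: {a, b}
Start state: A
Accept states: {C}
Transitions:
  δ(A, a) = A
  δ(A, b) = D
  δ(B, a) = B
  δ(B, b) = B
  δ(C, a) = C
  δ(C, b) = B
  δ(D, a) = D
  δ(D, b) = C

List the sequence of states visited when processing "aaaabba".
read 'a': A → A
  read 'a': A → A
  read 'a': A → A
  read 'a': A → A
  read 'b': A → D
  read 'b': D → C
  read 'a': C → C
A -> A -> A -> A -> A -> D -> C -> C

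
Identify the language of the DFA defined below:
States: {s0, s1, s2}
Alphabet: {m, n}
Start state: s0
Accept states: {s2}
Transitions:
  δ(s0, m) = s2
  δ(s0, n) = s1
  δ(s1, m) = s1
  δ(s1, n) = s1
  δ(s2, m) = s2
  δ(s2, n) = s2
Testing a few strings:
  'm' → accept
  'mn' → accept
  'nmm' → reject
  'mnn' → accept
State roles: s0=no input read; s1=started with n (dead); s2=started with m
All strings over {m,n} starting with m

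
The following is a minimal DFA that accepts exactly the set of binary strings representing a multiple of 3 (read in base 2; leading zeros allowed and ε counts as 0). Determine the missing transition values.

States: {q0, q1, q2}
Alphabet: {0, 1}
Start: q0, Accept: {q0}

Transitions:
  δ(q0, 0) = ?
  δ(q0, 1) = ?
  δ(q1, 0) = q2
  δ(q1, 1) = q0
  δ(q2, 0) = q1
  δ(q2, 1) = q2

From the language and accept set, identify what each state tracks — q0: value ≡ 0 (mod 3); q1: value ≡ 1 (mod 3); q2: value ≡ 2 (mod 3).
Each missing δ(q, a) is the state matching the new tracked value after reading a.
δ(q0, 0) = q0; δ(q0, 1) = q1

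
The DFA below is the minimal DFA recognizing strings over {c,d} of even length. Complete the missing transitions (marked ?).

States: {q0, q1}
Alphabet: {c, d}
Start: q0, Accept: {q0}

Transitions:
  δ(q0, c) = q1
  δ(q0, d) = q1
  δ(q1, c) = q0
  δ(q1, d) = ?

From the language and accept set, identify what each state tracks — q0: even length so far; q1: odd length so far.
Each missing δ(q, a) is the state matching the new tracked value after reading a.
δ(q1, d) = q0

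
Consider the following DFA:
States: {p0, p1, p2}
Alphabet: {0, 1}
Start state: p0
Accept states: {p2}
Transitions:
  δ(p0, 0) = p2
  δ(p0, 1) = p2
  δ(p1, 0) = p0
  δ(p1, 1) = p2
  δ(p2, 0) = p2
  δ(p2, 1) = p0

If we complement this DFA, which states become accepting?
Complement accept states = All states \ Original accept states
= {p0, p1, p2} \ {p2}
{p0, p1}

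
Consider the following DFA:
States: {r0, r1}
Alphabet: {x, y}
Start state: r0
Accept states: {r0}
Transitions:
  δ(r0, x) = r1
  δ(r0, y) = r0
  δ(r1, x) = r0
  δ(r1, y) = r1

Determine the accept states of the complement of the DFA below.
Complement accept states = All states \ Original accept states
= {r0, r1} \ {r0}
{r1}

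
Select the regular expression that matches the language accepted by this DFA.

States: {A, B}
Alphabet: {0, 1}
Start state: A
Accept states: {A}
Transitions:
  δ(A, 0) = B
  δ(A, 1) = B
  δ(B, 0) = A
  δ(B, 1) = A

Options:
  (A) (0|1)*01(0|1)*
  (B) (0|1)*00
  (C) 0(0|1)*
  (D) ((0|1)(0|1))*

Check each option against the DFA on short strings; one disagreement eliminates an option:
  (A) (0|1)*01(0|1)*: on ε the DFA stays in A and accepts (A ∈ Accept), but the regex does not match it → eliminate
  (B) (0|1)*00: on ε the DFA stays in A and accepts (A ∈ Accept), but the regex does not match it → eliminate
  (C) 0(0|1)*: on ε the DFA stays in A and accepts (A ∈ Accept), but the regex does not match it → eliminate
  (D) ((0|1)(0|1))*: agrees with the DFA on every string of length ≤ 6
Only (D) is consistent with the DFA.
(D) ((0|1)(0|1))*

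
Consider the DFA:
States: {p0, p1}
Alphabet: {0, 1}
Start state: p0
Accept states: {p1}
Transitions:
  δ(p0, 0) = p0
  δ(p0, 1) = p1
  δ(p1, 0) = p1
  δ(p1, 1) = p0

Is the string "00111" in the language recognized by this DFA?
Processing string "00111":
  p0 --0--> p0
  p0 --0--> p0
  p0 --1--> p1
  p1 --1--> p0
  p0 --1--> p1
Final state: p1
Accept states: {p1}
Yes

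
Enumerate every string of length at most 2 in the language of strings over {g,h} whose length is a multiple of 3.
ε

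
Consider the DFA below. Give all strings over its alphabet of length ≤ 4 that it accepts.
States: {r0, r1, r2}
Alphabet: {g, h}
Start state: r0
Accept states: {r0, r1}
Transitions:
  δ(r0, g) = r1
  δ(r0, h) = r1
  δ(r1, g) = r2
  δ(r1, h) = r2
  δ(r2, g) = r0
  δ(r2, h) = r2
ε, g, h, ggg, ghg, hgg, hhg, gggg, gggh, gghg, ghgg, ghgh, ghhg, hggg, hggh, hghg, hhgg, hhgh, hhhg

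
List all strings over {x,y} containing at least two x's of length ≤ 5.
xx, xxx, xxy, xyx, yxx, xxxx, xxxy, xxyx, xxyy, xyxx, xyxy, xyyx, yxxx, yxxy, yxyx, yyxx, xxxxx, xxxxy, xxxyx, xxxyy, xxyxx, xxyxy, xxyyx, xxyyy, xyxxx, xyxxy, xyxyx, xyxyy, xyyxx, xyyxy, xyyyx, yxxxx, yxxxy, yxxyx, yxxyy, yxyxx, yxyxy, yxyyx, yyxxx, yyxxy, yyxyx, yyyxx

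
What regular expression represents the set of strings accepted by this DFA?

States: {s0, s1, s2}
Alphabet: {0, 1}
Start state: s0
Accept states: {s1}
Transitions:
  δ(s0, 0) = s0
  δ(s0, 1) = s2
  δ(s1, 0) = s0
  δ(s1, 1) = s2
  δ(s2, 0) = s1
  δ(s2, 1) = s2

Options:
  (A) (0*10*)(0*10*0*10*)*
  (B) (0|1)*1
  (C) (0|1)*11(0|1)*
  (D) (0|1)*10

Check each option against the DFA on short strings; one disagreement eliminates an option:
  (A) (0*10*)(0*10*0*10*)*: on '1' the DFA goes s0 → s2 and rejects (s2 ∉ Accept), but the regex matches it → eliminate
  (B) (0|1)*1: on '1' the DFA goes s0 → s2 and rejects (s2 ∉ Accept), but the regex matches it → eliminate
  (C) (0|1)*11(0|1)*: on '10' the DFA goes s0 → s2 → s1 and accepts (s1 ∈ Accept), but the regex does not match it → eliminate
  (D) (0|1)*10: agrees with the DFA on every string of length ≤ 6
Only (D) is consistent with the DFA.
(D) (0|1)*10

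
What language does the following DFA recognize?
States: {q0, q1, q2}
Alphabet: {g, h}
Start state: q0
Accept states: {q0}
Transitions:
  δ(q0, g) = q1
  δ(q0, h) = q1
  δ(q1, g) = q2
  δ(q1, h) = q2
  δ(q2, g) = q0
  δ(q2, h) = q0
Testing a few strings:
  'ghg' → accept
  'h' → reject
  'g' → reject
  'hhhh' → reject
State roles: q0=length ≡ 0 (mod 3); q1=length ≡ 1 (mod 3); q2=length ≡ 2 (mod 3)
All strings over {g,h} whose length is a multiple of 3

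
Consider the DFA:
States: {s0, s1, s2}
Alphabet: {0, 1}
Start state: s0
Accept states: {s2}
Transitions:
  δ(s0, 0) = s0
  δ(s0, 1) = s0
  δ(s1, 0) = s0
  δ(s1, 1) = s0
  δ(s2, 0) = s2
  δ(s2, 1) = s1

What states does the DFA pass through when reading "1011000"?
read '1': s0 → s0
  read '0': s0 → s0
  read '1': s0 → s0
  read '1': s0 → s0
  read '0': s0 → s0
  read '0': s0 → s0
  read '0': s0 → s0
s0 -> s0 -> s0 -> s0 -> s0 -> s0 -> s0 -> s0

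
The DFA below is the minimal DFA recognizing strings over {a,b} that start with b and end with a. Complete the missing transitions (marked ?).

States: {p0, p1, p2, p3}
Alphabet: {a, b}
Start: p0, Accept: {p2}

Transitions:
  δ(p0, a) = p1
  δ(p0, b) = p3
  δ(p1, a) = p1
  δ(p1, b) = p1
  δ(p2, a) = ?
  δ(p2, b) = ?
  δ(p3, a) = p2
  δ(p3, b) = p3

From the language and accept set, identify what each state tracks — p0: no input read; p1: started with a (dead); p2: started with b, last symbol a; p3: started with b, last symbol b.
Each missing δ(q, a) is the state matching the new tracked value after reading a.
δ(p2, a) = p2; δ(p2, b) = p3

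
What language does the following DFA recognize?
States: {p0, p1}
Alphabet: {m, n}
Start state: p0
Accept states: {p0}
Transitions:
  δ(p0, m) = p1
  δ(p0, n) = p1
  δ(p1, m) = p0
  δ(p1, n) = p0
Testing a few strings:
  'm' → reject
  'mmm' → reject
  'n' → reject
  'nn' → accept
State roles: p0=even length so far; p1=odd length so far
All strings over {m,n} of even length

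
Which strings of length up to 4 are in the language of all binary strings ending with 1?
1, 01, 11, 001, 011, 101, 111, 0001, 0011, 0101, 0111, 1001, 1011, 1101, 1111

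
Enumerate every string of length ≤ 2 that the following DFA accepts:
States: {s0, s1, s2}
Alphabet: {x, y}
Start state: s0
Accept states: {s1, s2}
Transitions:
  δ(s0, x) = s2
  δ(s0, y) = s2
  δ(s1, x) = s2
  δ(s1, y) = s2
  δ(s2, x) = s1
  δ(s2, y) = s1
x, y, xx, xy, yx, yy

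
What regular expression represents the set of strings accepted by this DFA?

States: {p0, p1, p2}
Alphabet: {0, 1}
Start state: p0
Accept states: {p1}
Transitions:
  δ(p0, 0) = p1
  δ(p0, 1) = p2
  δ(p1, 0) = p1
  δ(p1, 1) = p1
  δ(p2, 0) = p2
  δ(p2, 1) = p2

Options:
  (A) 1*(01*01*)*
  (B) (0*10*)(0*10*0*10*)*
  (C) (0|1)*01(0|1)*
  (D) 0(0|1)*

Check each option against the DFA on short strings; one disagreement eliminates an option:
  (A) 1*(01*01*)*: on ε the DFA stays in p0 and rejects (p0 ∉ Accept), but the regex matches it → eliminate
  (B) (0*10*)(0*10*0*10*)*: on '0' the DFA goes p0 → p1 and accepts (p1 ∈ Accept), but the regex does not match it → eliminate
  (C) (0|1)*01(0|1)*: on '0' the DFA goes p0 → p1 and accepts (p1 ∈ Accept), but the regex does not match it → eliminate
  (D) 0(0|1)*: agrees with the DFA on every string of length ≤ 6
Only (D) is consistent with the DFA.
(D) 0(0|1)*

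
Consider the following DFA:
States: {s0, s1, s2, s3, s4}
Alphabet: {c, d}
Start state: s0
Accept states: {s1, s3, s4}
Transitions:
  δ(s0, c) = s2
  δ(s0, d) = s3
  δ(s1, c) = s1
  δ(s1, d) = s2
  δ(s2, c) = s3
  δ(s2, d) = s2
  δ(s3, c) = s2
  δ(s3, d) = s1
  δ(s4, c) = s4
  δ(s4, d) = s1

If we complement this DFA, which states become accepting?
Complement accept states = All states \ Original accept states
= {s0, s1, s2, s3, s4} \ {s1, s3, s4}
{s0, s2}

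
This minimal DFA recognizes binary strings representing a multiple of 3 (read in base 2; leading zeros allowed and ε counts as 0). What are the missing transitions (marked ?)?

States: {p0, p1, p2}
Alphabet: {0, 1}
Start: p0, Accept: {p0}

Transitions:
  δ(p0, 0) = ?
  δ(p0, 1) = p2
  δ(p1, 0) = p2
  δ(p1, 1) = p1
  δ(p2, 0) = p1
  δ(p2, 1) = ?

From the language and accept set, identify what each state tracks — p0: value ≡ 0 (mod 3); p1: value ≡ 2 (mod 3); p2: value ≡ 1 (mod 3).
Each missing δ(q, a) is the state matching the new tracked value after reading a.
δ(p0, 0) = p0; δ(p2, 1) = p0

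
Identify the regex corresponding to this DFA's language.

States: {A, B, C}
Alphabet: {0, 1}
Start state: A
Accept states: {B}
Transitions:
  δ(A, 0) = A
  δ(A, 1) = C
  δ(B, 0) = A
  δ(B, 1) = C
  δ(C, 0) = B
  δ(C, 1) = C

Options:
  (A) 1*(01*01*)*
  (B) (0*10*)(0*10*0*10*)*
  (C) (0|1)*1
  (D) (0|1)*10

Check each option against the DFA on short strings; one disagreement eliminates an option:
  (A) 1*(01*01*)*: on ε the DFA stays in A and rejects (A ∉ Accept), but the regex matches it → eliminate
  (B) (0*10*)(0*10*0*10*)*: on '1' the DFA goes A → C and rejects (C ∉ Accept), but the regex matches it → eliminate
  (C) (0|1)*1: on '1' the DFA goes A → C and rejects (C ∉ Accept), but the regex matches it → eliminate
  (D) (0|1)*10: agrees with the DFA on every string of length ≤ 6
Only (D) is consistent with the DFA.
(D) (0|1)*10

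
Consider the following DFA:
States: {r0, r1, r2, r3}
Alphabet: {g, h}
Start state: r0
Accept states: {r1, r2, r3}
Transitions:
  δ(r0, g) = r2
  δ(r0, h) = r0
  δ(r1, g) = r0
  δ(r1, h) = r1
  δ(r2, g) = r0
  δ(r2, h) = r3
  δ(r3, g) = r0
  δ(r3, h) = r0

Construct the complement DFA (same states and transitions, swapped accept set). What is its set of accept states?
Complement accept states = All states \ Original accept states
= {r0, r1, r2, r3} \ {r1, r2, r3}
{r0}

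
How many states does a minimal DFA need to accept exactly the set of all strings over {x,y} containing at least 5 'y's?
By Myhill–Nerode, count the distinguishable equivalence classes: 6 classes — having seen 0, 1, …, 4, or ≥5 copies of 'y'; any two classes i < j (j ≤ 5) are distinguished by the string y^(5−j), which takes class j to 5 copies (accepted) but leaves class i below 5 (rejected).
6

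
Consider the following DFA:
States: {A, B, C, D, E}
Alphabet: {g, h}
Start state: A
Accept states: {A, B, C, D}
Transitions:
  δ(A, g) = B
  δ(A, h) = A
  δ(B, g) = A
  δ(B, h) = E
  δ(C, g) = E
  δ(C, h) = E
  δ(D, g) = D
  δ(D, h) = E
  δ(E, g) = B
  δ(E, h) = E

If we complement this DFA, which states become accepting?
Complement accept states = All states \ Original accept states
= {A, B, C, D, E} \ {A, B, C, D}
{E}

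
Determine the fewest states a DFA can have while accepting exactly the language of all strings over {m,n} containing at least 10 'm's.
By Myhill–Nerode, count the distinguishable equivalence classes: 11 classes — having seen 0, 1, …, 9, or ≥10 copies of 'm'; any two classes i < j (j ≤ 10) are distinguished by the string m^(10−j), which takes class j to 10 copies (accepted) but leaves class i below 10 (rejected).
11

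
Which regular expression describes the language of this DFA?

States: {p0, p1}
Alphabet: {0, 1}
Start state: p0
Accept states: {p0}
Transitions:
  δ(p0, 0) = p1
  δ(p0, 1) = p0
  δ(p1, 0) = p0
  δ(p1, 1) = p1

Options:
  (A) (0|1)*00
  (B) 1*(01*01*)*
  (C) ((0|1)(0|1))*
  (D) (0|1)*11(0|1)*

Check each option against the DFA on short strings; one disagreement eliminates an option:
  (A) (0|1)*00: on ε the DFA stays in p0 and accepts (p0 ∈ Accept), but the regex does not match it → eliminate
  (B) 1*(01*01*)*: agrees with the DFA on every string of length ≤ 6
  (C) ((0|1)(0|1))*: on '1' the DFA goes p0 → p0 and accepts (p0 ∈ Accept), but the regex does not match it → eliminate
  (D) (0|1)*11(0|1)*: on ε the DFA stays in p0 and accepts (p0 ∈ Accept), but the regex does not match it → eliminate
Only (B) is consistent with the DFA.
(B) 1*(01*01*)*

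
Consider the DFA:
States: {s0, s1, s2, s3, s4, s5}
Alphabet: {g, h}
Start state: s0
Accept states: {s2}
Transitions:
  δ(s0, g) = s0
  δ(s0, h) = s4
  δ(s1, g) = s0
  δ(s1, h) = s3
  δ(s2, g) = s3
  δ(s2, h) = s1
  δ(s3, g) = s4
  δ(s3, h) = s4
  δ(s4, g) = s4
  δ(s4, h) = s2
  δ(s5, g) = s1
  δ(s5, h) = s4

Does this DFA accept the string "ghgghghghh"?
Processing string "ghgghghghh":
  s0 --g--> s0
  s0 --h--> s4
  s4 --g--> s4
  s4 --g--> s4
  s4 --h--> s2
  s2 --g--> s3
  s3 --h--> s4
  s4 --g--> s4
  s4 --h--> s2
  s2 --h--> s1
Final state: s1
Accept states: {s2}
No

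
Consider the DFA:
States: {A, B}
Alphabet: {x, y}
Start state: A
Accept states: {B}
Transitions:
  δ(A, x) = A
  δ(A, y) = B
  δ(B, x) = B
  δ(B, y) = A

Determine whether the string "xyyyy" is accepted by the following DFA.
Processing string "xyyyy":
  A --x--> A
  A --y--> B
  B --y--> A
  A --y--> B
  B --y--> A
Final state: A
Accept states: {B}
No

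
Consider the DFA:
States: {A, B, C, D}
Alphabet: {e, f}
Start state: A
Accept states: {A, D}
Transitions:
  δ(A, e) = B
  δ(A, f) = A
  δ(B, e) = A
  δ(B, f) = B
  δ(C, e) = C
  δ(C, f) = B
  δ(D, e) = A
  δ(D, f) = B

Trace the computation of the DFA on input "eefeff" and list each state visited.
read 'e': A → B
  read 'e': B → A
  read 'f': A → A
  read 'e': A → B
  read 'f': B → B
  read 'f': B → B
A -> B -> A -> A -> B -> B -> B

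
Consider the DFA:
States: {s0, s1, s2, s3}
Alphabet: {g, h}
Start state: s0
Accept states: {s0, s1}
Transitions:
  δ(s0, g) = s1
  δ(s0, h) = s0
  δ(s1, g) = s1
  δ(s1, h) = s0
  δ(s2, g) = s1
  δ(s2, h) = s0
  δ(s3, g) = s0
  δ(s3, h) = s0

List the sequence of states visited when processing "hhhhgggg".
read 'h': s0 → s0
  read 'h': s0 → s0
  read 'h': s0 → s0
  read 'h': s0 → s0
  read 'g': s0 → s1
  read 'g': s1 → s1
  read 'g': s1 → s1
  read 'g': s1 → s1
s0 -> s0 -> s0 -> s0 -> s0 -> s1 -> s1 -> s1 -> s1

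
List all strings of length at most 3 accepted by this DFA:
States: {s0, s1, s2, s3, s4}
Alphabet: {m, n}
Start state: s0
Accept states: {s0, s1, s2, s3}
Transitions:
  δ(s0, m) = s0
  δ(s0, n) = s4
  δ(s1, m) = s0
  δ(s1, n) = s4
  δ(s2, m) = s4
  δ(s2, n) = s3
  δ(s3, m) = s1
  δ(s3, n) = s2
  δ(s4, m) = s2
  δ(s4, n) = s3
ε, m, mm, nm, nn, mmm, mnm, mnn, nmn, nnm, nnn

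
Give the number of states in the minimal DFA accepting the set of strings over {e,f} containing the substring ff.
By Myhill–Nerode, count the distinguishable equivalence classes: three classes — no progress / one trailing f / ff seen.
3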